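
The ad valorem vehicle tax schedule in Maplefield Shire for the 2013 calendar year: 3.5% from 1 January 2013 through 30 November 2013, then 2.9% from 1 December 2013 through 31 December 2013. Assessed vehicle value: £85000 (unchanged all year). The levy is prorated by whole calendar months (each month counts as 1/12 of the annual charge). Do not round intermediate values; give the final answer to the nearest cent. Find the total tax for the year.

£2932.50

1 January – 30 November 2013: 11 months at 3.5% → £85000 × 3.5% × 11/12 = £2727.0833
1 December – 31 December 2013: 1 month at 2.9% → £85000 × 2.9% × 1/12 = £205.4167
Total = £2932.5000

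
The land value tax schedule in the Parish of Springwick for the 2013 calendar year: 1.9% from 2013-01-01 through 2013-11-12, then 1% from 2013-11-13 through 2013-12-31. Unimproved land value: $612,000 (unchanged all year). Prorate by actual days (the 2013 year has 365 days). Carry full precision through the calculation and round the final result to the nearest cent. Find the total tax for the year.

$10,888.57

2013-01-01 to 2013-11-12: 316 days at 1.9% → $612,000 × 1.9% × 316/365 = $10,066.9808
2013-11-13 to 2013-12-31: 49 days at 1% → $612,000 × 1% × 49/365 = $821.5890
Total = $10,888.5699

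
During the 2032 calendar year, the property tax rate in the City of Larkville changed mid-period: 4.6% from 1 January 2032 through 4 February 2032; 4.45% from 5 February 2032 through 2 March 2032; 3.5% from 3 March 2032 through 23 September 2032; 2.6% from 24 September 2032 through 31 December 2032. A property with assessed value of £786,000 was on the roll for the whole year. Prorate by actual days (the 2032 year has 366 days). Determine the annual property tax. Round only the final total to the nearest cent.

£26,974.19

1 January – 4 February 2032: 35 days at 4.6% → £786,000 × 4.6% × 35/366 = £3,457.5410
5 February – 2 March 2032: 27 days at 4.45% → £786,000 × 4.45% × 27/366 = £2,580.2705
3 March – 23 September 2032: 205 days at 3.5% → £786,000 × 3.5% × 205/366 = £15,408.6066
24 September – 31 December 2032: 99 days at 2.6% → £786,000 × 2.6% × 99/366 = £5,527.7705
Total = £26,974.1885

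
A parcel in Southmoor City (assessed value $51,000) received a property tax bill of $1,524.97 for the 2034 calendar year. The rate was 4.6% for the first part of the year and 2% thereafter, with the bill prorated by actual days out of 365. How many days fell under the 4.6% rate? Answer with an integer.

139 days

Let d = days at the first rate; then 365 − d days at the second rate.
$51,000 × [4.6%·d + 2%·(365−d)] / 365 = $1,524.97
Solving gives d = 139, so the new rate took effect on 20 May 2034.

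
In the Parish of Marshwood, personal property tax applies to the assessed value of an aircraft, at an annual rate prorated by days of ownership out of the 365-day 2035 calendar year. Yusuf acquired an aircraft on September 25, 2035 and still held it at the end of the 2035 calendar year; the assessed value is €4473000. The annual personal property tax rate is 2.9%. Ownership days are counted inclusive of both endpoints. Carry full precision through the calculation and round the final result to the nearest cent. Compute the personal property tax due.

Days held (September 25 – December 31, 2035): 98 out of 365
Tax = €4473000 × 2.9% × 98/365 = €34828.1260

€34828.13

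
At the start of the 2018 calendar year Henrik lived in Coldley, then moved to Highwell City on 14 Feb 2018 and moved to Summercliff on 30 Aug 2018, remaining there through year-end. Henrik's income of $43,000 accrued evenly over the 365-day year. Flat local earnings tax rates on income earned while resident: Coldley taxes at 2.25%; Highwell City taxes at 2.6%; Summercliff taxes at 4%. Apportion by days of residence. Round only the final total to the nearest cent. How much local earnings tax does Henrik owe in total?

$1,304.37

Coldley, 1 Jan – 13 Feb 2018: 44 days → $43,000 × 2.25% × 44/365 = $116.6301
Highwell City, 14 Feb – 29 Aug 2018: 197 days → $43,000 × 2.6% × 197/365 = $603.4137
Summercliff, 30 Aug – 31 Dec 2018: 124 days → $43,000 × 4% × 124/365 = $584.3288
Total = $1,304.3726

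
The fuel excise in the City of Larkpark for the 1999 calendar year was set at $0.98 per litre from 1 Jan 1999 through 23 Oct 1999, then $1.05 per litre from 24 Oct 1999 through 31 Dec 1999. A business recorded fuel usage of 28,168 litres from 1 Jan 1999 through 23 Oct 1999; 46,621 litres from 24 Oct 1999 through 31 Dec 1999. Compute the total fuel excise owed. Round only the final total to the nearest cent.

$76,556.69

1 Jan – 23 Oct 1999: 28,168 litres at $0.98/litre → $27,604.64
24 Oct – 31 Dec 1999: 46,621 litres at $1.05/litre → $48,952.05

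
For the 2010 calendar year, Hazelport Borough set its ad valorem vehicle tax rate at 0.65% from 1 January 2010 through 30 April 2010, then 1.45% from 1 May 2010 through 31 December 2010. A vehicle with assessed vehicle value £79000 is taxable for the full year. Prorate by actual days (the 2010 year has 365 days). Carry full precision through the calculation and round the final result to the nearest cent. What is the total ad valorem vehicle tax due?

£937.72

1 January – 30 April 2010: 120 days at 0.65% → £79000 × 0.65% × 120/365 = £168.8219
1 May – 31 December 2010: 245 days at 1.45% → £79000 × 1.45% × 245/365 = £768.8973
Total = £937.7192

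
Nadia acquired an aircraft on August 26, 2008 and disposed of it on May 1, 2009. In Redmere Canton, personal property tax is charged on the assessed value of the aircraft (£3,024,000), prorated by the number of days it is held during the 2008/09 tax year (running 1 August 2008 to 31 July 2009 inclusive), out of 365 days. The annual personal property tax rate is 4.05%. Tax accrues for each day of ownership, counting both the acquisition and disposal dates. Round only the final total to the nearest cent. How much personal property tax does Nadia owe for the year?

Days held (August 26, 2008 – May 1, 2009): 249 out of 365
Tax = £3,024,000 × 4.05% × 249/365 = £83,549.3918

£83,549.39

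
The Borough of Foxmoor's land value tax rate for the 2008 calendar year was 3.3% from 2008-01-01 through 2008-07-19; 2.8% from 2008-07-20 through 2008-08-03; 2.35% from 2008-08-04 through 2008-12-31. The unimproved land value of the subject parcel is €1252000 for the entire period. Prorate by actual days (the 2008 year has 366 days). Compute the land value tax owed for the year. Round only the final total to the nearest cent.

2008-01-01 to 2008-07-19: 201 days at 3.3% → €1252000 × 3.3% × 201/366 = €22689.9344
2008-07-20 to 2008-08-03: 15 days at 2.8% → €1252000 × 2.8% × 15/366 = €1436.7213
2008-08-04 to 2008-12-31: 150 days at 2.35% → €1252000 × 2.35% × 150/366 = €12058.1967
Total = €36184.8525

€36184.85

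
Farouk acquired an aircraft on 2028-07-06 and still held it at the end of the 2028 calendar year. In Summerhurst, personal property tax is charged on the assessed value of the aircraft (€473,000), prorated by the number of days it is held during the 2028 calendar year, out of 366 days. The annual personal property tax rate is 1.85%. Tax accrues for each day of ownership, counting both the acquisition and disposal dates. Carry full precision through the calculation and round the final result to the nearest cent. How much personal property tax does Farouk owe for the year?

Days held (2028-07-06 to 2028-12-31): 179 out of 366
Tax = €473,000 × 1.85% × 179/366 = €4,279.6161

€4,279.62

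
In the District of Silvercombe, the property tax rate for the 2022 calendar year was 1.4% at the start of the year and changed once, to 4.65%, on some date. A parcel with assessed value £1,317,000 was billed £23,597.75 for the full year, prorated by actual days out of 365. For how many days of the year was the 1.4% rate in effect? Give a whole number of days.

Let d = days at the first rate; then 365 − d days at the second rate.
£1,317,000 × [1.4%·d + 4.65%·(365−d)] / 365 = £23,597.75
Solving gives d = 321, so the new rate took effect on 18 Nov 2022.

321 days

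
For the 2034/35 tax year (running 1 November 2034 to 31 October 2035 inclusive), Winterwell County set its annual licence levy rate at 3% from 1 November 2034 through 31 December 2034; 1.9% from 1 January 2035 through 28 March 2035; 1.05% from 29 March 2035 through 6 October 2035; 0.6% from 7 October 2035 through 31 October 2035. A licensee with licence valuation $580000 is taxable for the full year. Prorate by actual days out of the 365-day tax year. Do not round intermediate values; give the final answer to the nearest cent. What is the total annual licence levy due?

$8976.49

1 November – 31 December 2034: 61 days at 3% → $580000 × 3% × 61/365 = $2907.9452
1 January – 28 March 2035: 87 days at 1.9% → $580000 × 1.9% × 87/365 = $2626.6849
29 March – 6 October 2035: 192 days at 1.05% → $580000 × 1.05% × 192/365 = $3203.5068
7 October – 31 October 2035: 25 days at 0.6% → $580000 × 0.6% × 25/365 = $238.3562
Total = $8976.4932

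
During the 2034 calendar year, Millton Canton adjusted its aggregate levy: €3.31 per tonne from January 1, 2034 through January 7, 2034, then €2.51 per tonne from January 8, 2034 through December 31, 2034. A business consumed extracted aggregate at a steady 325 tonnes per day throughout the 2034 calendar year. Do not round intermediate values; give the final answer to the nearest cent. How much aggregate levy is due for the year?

€299,568.75

January 1 – January 7, 2034: 7 days × 325 tonnes/day = 2,275 tonnes at €3.31/tonne → €7,530.25
January 8 – December 31, 2034: 358 days × 325 tonnes/day = 116,350 tonnes at €2.51/tonne → €292,038.50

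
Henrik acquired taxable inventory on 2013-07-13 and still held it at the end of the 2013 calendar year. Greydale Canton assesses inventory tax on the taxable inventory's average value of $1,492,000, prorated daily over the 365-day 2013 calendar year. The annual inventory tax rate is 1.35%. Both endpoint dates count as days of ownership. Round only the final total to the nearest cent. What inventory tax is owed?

$9,491.57

Days held (2013-07-13 to 2013-12-31): 172 out of 365
Tax = $1,492,000 × 1.35% × 172/365 = $9,491.5726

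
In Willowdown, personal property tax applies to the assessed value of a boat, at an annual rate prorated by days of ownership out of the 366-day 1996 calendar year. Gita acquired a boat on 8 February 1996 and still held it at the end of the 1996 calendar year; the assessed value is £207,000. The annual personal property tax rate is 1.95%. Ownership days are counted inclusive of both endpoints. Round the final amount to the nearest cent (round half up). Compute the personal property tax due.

£3,617.41

Days held (8 February – 31 December 1996): 328 out of 366
Tax = £207,000 × 1.95% × 328/366 = £3,617.4098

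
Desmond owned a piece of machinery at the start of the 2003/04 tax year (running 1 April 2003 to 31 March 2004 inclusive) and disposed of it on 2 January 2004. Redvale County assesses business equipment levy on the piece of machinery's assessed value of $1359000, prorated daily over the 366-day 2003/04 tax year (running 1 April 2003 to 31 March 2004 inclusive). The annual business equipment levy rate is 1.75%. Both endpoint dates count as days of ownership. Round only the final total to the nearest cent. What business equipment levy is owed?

Days held (1 April 2003 – 2 January 2004): 277 out of 366
Tax = $1359000 × 1.75% × 277/366 = $17999.3238

$17999.32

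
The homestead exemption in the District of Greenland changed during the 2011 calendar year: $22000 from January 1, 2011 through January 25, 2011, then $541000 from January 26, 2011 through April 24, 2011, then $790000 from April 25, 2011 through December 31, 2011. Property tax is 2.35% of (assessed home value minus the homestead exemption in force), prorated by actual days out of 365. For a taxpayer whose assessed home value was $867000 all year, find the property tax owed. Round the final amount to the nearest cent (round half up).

January 1 – January 25, 2011: 25 days, exemption $22000 → ($867000 − $22000) × 2.35% × 25/365 = $1360.1027
January 26 – April 24, 2011: 89 days, exemption $541000 → ($867000 − $541000) × 2.35% × 89/365 = $1868.0247
April 25 – December 31, 2011: 251 days, exemption $790000 → ($867000 − $790000) × 2.35% × 251/365 = $1244.3411
Total = $4472.4685

$4472.47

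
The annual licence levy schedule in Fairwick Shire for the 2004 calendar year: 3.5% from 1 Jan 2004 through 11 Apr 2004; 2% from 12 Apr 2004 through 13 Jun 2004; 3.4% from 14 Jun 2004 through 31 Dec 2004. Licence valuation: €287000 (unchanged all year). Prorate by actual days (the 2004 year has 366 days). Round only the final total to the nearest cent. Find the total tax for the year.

€9146.36

1 Jan – 11 Apr 2004: 102 days at 3.5% → €287000 × 3.5% × 102/366 = €2799.4262
12 Apr – 13 Jun 2004: 63 days at 2% → €287000 × 2% × 63/366 = €988.0328
14 Jun – 31 Dec 2004: 201 days at 3.4% → €287000 × 3.4% × 201/366 = €5358.9016
Total = €9146.3607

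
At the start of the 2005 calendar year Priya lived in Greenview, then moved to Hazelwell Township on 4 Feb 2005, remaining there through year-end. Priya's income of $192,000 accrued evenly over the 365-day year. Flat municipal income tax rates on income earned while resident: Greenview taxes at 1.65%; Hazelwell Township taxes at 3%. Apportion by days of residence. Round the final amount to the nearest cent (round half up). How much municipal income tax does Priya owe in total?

Greenview, 1 Jan – 3 Feb 2005: 34 days → $192,000 × 1.65% × 34/365 = $295.1014
Hazelwell Township, 4 Feb – 31 Dec 2005: 331 days → $192,000 × 3% × 331/365 = $5,223.4521
Total = $5,518.5534

$5,518.55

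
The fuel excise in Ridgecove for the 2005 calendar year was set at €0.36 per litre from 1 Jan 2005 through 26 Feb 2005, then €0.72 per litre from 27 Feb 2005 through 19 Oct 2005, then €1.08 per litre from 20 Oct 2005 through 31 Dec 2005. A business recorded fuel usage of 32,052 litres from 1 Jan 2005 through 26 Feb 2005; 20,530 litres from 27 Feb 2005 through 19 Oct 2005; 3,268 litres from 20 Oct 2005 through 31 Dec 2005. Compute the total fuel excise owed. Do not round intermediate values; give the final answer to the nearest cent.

1 Jan – 26 Feb 2005: 32,052 litres at €0.36/litre → €11,538.72
27 Feb – 19 Oct 2005: 20,530 litres at €0.72/litre → €14,781.60
20 Oct – 31 Dec 2005: 3,268 litres at €1.08/litre → €3,529.44

€29,849.76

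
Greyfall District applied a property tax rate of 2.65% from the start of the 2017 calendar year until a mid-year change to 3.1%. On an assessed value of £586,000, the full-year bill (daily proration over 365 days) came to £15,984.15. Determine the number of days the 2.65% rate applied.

302 days

Let d = days at the first rate; then 365 − d days at the second rate.
£586,000 × [2.65%·d + 3.1%·(365−d)] / 365 = £15,984.15
Solving gives d = 302, so the new rate took effect on October 30, 2017.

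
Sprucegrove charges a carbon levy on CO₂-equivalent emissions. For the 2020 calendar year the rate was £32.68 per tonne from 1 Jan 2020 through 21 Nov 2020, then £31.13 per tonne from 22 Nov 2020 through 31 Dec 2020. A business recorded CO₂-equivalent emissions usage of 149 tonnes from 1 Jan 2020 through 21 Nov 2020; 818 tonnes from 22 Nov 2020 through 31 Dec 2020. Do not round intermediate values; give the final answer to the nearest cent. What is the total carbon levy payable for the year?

£30,333.66

1 Jan – 21 Nov 2020: 149 tonnes at £32.68/tonne → £4,869.32
22 Nov – 31 Dec 2020: 818 tonnes at £31.13/tonne → £25,464.34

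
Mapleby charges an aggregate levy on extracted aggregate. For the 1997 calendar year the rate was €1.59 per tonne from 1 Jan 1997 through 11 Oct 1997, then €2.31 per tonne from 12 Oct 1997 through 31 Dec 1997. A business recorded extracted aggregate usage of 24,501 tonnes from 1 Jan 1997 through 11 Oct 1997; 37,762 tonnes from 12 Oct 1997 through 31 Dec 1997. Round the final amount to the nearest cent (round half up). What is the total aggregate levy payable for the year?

€126,186.81

1 Jan – 11 Oct 1997: 24,501 tonnes at €1.59/tonne → €38,956.59
12 Oct – 31 Dec 1997: 37,762 tonnes at €2.31/tonne → €87,230.22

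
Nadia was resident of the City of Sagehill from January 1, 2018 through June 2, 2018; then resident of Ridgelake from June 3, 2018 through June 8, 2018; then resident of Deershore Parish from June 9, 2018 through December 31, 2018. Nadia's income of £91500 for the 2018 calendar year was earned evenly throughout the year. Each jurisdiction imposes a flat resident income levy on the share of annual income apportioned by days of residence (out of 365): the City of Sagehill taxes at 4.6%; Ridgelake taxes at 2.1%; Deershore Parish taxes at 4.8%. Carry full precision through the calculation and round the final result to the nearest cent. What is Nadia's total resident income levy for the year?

£4274.68

The City of Sagehill, January 1 – June 2, 2018: 153 days → £91500 × 4.6% × 153/365 = £1764.3205
Ridgelake, June 3 – June 8, 2018: 6 days → £91500 × 2.1% × 6/365 = £31.5863
Deershore Parish, June 9 – December 31, 2018: 206 days → £91500 × 4.8% × 206/365 = £2478.7726
Total = £4274.6795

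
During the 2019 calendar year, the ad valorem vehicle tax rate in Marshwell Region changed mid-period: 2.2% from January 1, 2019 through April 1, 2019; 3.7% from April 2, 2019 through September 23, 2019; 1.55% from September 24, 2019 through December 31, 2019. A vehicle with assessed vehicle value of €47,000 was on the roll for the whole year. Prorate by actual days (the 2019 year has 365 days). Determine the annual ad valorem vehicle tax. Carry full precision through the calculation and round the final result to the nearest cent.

€1,289.15

January 1 – April 1, 2019: 91 days at 2.2% → €47,000 × 2.2% × 91/365 = €257.7918
April 2 – September 23, 2019: 175 days at 3.7% → €47,000 × 3.7% × 175/365 = €833.7671
September 24 – December 31, 2019: 99 days at 1.55% → €47,000 × 1.55% × 99/365 = €197.5932
Total = €1,289.1521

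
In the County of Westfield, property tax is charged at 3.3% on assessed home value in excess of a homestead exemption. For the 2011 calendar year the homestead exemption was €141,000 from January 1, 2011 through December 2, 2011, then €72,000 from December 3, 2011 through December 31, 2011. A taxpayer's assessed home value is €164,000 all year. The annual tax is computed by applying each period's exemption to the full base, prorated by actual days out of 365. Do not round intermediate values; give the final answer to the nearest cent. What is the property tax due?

January 1 – December 2, 2011: 336 days, exemption €141,000 → (€164,000 − €141,000) × 3.3% × 336/365 = €698.6959
December 3 – December 31, 2011: 29 days, exemption €72,000 → (€164,000 − €72,000) × 3.3% × 29/365 = €241.2164
Total = €939.9123

€939.91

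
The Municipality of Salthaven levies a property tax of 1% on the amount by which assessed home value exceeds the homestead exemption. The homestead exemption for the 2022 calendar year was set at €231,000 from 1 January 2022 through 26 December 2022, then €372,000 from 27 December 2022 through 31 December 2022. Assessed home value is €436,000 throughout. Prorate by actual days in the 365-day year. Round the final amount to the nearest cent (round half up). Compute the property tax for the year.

1 January – 26 December 2022: 360 days, exemption €231,000 → (€436,000 − €231,000) × 1% × 360/365 = €2,021.9178
27 December – 31 December 2022: 5 days, exemption €372,000 → (€436,000 − €372,000) × 1% × 5/365 = €8.7671
Total = €2,030.6849

€2,030.68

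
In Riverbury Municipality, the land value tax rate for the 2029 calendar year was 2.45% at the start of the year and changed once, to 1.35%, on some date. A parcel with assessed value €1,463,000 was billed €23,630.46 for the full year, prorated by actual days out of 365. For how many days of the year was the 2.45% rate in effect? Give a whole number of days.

88 days

Let d = days at the first rate; then 365 − d days at the second rate.
€1,463,000 × [2.45%·d + 1.35%·(365−d)] / 365 = €23,630.46
Solving gives d = 88, so the new rate took effect on 30 March 2029.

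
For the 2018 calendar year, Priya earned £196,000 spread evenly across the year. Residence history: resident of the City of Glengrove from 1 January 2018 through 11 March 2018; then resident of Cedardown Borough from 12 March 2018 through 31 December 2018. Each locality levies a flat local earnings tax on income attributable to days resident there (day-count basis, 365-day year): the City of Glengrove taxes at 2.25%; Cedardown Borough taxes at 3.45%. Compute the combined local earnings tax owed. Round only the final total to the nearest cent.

£6,310.93

The City of Glengrove, 1 January – 11 March 2018: 70 days → £196,000 × 2.25% × 70/365 = £845.7534
Cedardown Borough, 12 March – 31 December 2018: 295 days → £196,000 × 3.45% × 295/365 = £5,465.1781
Total = £6,310.9315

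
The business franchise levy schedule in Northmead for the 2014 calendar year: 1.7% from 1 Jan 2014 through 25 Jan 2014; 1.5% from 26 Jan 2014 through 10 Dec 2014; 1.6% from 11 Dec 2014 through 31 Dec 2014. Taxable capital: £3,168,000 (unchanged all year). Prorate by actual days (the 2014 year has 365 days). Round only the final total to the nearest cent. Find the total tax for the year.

1 Jan – 25 Jan 2014: 25 days at 1.7% → £3,168,000 × 1.7% × 25/365 = £3,688.7671
26 Jan – 10 Dec 2014: 319 days at 1.5% → £3,168,000 × 1.5% × 319/365 = £41,531.1781
11 Dec – 31 Dec 2014: 21 days at 1.6% → £3,168,000 × 1.6% × 21/365 = £2,916.2959
Total = £48,136.2411

£48,136.24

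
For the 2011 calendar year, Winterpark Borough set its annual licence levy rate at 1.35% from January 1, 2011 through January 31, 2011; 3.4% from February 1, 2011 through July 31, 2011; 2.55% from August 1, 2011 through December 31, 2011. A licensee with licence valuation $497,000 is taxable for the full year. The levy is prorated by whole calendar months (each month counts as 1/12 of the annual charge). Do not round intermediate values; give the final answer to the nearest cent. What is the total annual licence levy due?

$14,288.75

January 1 – January 31, 2011: 1 month at 1.35% → $497,000 × 1.35% × 1/12 = $559.1250
February 1 – July 31, 2011: 6 months at 3.4% → $497,000 × 3.4% × 6/12 = $8,449.0000
August 1 – December 31, 2011: 5 months at 2.55% → $497,000 × 2.55% × 5/12 = $5,280.6250
Total = $14,288.7500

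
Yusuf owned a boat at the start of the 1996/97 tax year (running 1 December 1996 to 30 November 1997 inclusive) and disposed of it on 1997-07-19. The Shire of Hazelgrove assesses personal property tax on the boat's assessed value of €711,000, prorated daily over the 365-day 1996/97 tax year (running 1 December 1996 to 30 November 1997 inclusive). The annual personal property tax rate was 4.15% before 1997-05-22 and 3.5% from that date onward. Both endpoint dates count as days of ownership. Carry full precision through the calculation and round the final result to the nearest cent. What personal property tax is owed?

€17,926.94

1996-12-01 to 1997-05-21: 172 days at 4.15% → €711,000 × 4.15% × 172/365 = €13,904.4329
1997-05-22 to 1997-07-19: 59 days at 3.5% → €711,000 × 3.5% × 59/365 = €4,022.5068
Total = €17,926.9397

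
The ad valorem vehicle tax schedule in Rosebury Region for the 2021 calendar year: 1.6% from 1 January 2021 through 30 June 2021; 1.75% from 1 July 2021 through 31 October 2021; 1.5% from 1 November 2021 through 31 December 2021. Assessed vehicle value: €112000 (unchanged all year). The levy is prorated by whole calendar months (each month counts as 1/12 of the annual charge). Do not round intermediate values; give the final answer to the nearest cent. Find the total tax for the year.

€1829.33

1 January – 30 June 2021: 6 months at 1.6% → €112000 × 1.6% × 6/12 = €896.0000
1 July – 31 October 2021: 4 months at 1.75% → €112000 × 1.75% × 4/12 = €653.3333
1 November – 31 December 2021: 2 months at 1.5% → €112000 × 1.5% × 2/12 = €280.0000
Total = €1829.3333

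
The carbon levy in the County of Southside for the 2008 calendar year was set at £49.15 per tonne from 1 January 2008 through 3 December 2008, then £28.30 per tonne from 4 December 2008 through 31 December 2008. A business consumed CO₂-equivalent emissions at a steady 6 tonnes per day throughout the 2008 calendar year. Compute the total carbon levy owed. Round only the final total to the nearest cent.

£104,430.60

1 January – 3 December 2008: 338 days × 6 tonnes/day = 2,028 tonnes at £49.15/tonne → £99,676.20
4 December – 31 December 2008: 28 days × 6 tonnes/day = 168 tonnes at £28.30/tonne → £4,754.40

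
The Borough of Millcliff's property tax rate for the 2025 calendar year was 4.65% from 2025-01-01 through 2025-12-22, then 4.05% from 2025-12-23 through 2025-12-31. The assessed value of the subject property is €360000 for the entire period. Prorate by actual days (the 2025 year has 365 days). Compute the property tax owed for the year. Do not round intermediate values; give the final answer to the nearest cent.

€16686.74

2025-01-01 to 2025-12-22: 356 days at 4.65% → €360000 × 4.65% × 356/365 = €16327.2329
2025-12-23 to 2025-12-31: 9 days at 4.05% → €360000 × 4.05% × 9/365 = €359.5068
Total = €16686.7397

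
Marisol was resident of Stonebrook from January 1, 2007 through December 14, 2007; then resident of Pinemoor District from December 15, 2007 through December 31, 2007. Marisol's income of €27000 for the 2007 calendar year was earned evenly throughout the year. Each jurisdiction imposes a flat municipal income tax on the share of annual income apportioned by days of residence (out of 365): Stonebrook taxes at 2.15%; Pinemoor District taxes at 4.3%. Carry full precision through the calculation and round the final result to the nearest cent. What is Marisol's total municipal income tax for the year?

Stonebrook, January 1 – December 14, 2007: 348 days → €27000 × 2.15% × 348/365 = €553.4630
Pinemoor District, December 15 – December 31, 2007: 17 days → €27000 × 4.3% × 17/365 = €54.0740
Total = €607.5370

€607.54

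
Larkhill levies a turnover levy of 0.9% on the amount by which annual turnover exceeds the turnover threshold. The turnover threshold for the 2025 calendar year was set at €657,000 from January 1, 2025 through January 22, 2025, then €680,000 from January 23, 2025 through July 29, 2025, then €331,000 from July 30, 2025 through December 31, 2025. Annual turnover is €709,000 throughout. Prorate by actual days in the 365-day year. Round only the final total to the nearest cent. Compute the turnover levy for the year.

€1,607.33

January 1 – January 22, 2025: 22 days, exemption €657,000 → (€709,000 − €657,000) × 0.9% × 22/365 = €28.2082
January 23 – July 29, 2025: 188 days, exemption €680,000 → (€709,000 − €680,000) × 0.9% × 188/365 = €134.4329
July 30 – December 31, 2025: 155 days, exemption €331,000 → (€709,000 − €331,000) × 0.9% × 155/365 = €1,444.6849
Total = €1,607.3260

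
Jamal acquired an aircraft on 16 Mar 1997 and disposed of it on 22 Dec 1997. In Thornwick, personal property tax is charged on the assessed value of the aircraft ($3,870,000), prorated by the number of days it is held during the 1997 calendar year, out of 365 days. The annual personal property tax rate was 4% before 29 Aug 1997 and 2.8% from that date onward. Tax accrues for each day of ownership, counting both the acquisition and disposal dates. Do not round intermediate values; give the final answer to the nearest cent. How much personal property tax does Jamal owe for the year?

16 Mar – 28 Aug 1997: 166 days at 4% → $3,870,000 × 4% × 166/365 = $70,402.1918
29 Aug – 22 Dec 1997: 116 days at 2.8% → $3,870,000 × 2.8% × 116/365 = $34,437.6986
Total = $104,839.8904

$104,839.89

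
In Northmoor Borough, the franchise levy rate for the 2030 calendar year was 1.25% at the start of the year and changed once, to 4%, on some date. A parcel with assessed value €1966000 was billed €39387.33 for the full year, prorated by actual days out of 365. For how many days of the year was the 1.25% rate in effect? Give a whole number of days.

265 days

Let d = days at the first rate; then 365 − d days at the second rate.
€1966000 × [1.25%·d + 4%·(365−d)] / 365 = €39387.33
Solving gives d = 265, so the new rate took effect on 23 Sep 2030.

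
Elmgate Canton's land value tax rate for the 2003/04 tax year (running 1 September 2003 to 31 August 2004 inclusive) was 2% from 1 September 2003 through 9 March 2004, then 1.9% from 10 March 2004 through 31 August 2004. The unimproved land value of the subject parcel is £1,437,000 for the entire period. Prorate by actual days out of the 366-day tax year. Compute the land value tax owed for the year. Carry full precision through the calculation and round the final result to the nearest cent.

1 September 2003 – 9 March 2004: 191 days at 2% → £1,437,000 × 2% × 191/366 = £14,998.1967
10 March – 31 August 2004: 175 days at 1.9% → £1,437,000 × 1.9% × 175/366 = £13,054.7131
Total = £28,052.9098

£28,052.91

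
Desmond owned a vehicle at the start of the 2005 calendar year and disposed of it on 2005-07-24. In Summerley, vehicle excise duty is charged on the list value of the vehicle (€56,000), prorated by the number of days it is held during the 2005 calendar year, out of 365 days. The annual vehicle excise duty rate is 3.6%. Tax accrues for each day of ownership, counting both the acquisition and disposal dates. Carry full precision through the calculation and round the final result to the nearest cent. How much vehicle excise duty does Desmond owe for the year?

Days held (2005-01-01 to 2005-07-24): 205 out of 365
Tax = €56,000 × 3.6% × 205/365 = €1,132.2740

€1,132.27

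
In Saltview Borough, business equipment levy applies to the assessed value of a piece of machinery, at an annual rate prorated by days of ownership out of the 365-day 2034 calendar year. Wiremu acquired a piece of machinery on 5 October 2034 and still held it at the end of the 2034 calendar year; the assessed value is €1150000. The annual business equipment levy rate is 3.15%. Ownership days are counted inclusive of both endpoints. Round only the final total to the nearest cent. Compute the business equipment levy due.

Days held (5 October – 31 December 2034): 88 out of 365
Tax = €1150000 × 3.15% × 88/365 = €8733.6986

€8733.70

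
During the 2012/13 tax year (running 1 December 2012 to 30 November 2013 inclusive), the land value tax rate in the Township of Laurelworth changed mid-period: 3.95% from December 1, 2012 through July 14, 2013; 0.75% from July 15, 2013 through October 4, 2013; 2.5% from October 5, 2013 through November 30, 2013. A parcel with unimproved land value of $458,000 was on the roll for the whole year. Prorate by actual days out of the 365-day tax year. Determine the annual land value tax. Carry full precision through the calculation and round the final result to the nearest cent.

$13,761.33

December 1, 2012 – July 14, 2013: 226 days at 3.95% → $458,000 × 3.95% × 226/365 = $11,201.5507
July 15 – October 4, 2013: 82 days at 0.75% → $458,000 × 0.75% × 82/365 = $771.6986
October 5 – November 30, 2013: 57 days at 2.5% → $458,000 × 2.5% × 57/365 = $1,788.0822
Total = $13,761.3315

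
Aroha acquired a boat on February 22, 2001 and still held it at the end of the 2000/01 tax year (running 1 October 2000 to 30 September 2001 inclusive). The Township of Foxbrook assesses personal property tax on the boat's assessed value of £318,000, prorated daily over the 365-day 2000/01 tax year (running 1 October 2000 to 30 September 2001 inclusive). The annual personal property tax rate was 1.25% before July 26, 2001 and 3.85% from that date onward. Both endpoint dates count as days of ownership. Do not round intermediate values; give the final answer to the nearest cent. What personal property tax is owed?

February 22 – July 25, 2001: 154 days at 1.25% → £318,000 × 1.25% × 154/365 = £1,677.1233
July 26 – September 30, 2001: 67 days at 3.85% → £318,000 × 3.85% × 67/365 = £2,247.3452
Total = £3,924.4685

£3,924.47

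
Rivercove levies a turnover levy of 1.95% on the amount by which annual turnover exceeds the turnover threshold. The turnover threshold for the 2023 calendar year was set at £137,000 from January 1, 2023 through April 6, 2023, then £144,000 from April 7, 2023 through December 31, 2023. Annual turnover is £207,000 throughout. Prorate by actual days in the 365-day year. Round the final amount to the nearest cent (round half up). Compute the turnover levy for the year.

£1,264.40

January 1 – April 6, 2023: 96 days, exemption £137,000 → (£207,000 − £137,000) × 1.95% × 96/365 = £359.0137
April 7 – December 31, 2023: 269 days, exemption £144,000 → (£207,000 − £144,000) × 1.95% × 269/365 = £905.3877
Total = £1,264.4014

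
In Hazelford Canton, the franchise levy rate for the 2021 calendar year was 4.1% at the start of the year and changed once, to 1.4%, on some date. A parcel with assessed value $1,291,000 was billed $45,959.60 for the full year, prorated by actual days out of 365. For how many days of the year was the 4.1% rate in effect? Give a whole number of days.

292 days

Let d = days at the first rate; then 365 − d days at the second rate.
$1,291,000 × [4.1%·d + 1.4%·(365−d)] / 365 = $45,959.60
Solving gives d = 292, so the new rate took effect on 20 October 2021.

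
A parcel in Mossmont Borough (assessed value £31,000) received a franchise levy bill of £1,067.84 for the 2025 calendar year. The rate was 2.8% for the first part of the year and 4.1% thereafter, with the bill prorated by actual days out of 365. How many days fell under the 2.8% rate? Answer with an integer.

Let d = days at the first rate; then 365 − d days at the second rate.
£31,000 × [2.8%·d + 4.1%·(365−d)] / 365 = £1,067.84
Solving gives d = 184, so the new rate took effect on 4 July 2025.

184 days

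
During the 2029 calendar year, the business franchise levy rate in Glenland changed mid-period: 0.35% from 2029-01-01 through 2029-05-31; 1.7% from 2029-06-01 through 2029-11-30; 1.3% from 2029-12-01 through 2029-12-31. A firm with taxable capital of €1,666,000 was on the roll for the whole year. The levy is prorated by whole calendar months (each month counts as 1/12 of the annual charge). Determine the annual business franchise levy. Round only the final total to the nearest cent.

€18,395.42

2029-01-01 to 2029-05-31: 5 months at 0.35% → €1,666,000 × 0.35% × 5/12 = €2,429.5833
2029-06-01 to 2029-11-30: 6 months at 1.7% → €1,666,000 × 1.7% × 6/12 = €14,161.0000
2029-12-01 to 2029-12-31: 1 month at 1.3% → €1,666,000 × 1.3% × 1/12 = €1,804.8333
Total = €18,395.4167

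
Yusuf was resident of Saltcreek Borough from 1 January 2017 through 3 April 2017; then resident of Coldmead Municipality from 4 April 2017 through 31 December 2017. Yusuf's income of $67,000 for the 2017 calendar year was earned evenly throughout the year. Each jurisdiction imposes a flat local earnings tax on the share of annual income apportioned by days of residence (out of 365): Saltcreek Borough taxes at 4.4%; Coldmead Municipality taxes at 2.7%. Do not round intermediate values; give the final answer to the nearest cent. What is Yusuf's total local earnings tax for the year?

Saltcreek Borough, 1 January – 3 April 2017: 93 days → $67,000 × 4.4% × 93/365 = $751.1342
Coldmead Municipality, 4 April – 31 December 2017: 272 days → $67,000 × 2.7% × 272/365 = $1,348.0767
Total = $2,099.2110

$2,099.21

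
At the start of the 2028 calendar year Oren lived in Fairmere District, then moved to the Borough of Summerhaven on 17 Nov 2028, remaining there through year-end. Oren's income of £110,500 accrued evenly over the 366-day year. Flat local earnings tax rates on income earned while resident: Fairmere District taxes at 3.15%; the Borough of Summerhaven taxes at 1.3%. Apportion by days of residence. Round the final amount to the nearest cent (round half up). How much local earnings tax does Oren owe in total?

£3,229.41

Fairmere District, 1 Jan – 16 Nov 2028: 321 days → £110,500 × 3.15% × 321/366 = £3,052.7889
The Borough of Summerhaven, 17 Nov – 31 Dec 2028: 45 days → £110,500 × 1.3% × 45/366 = £176.6189
Total = £3,229.4078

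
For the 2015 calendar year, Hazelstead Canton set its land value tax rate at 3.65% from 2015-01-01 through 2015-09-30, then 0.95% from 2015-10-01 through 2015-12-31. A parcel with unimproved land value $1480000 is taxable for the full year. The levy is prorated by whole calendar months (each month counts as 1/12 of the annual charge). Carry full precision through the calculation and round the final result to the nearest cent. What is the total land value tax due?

2015-01-01 to 2015-09-30: 9 months at 3.65% → $1480000 × 3.65% × 9/12 = $40515.0000
2015-10-01 to 2015-12-31: 3 months at 0.95% → $1480000 × 0.95% × 3/12 = $3515.0000
Total = $44030.0000

$44030.00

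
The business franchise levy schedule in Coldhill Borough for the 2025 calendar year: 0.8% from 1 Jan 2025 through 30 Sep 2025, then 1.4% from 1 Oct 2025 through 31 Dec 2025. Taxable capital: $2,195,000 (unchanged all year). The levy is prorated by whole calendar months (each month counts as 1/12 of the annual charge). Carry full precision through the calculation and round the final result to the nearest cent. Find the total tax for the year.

1 Jan – 30 Sep 2025: 9 months at 0.8% → $2,195,000 × 0.8% × 9/12 = $13,170.0000
1 Oct – 31 Dec 2025: 3 months at 1.4% → $2,195,000 × 1.4% × 3/12 = $7,682.5000
Total = $20,852.5000

$20,852.50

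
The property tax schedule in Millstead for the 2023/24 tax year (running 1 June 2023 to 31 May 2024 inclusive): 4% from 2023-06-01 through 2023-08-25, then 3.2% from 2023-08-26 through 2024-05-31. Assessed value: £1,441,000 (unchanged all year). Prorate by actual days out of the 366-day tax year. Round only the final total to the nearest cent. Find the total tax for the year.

£48,820.77

2023-06-01 to 2023-08-25: 86 days at 4% → £1,441,000 × 4% × 86/366 = £13,543.8251
2023-08-26 to 2024-05-31: 280 days at 3.2% → £1,441,000 × 3.2% × 280/366 = £35,276.9399
Total = £48,820.7650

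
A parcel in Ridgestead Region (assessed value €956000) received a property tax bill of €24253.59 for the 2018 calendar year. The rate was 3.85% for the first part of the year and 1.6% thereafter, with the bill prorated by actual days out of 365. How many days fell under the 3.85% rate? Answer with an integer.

152 days

Let d = days at the first rate; then 365 − d days at the second rate.
€956000 × [3.85%·d + 1.6%·(365−d)] / 365 = €24253.59
Solving gives d = 152, so the new rate took effect on 2 June 2018.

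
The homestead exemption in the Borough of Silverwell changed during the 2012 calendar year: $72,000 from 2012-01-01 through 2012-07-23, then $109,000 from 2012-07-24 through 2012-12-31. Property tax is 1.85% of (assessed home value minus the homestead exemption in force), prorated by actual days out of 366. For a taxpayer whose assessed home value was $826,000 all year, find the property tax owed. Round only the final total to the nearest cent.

$13,647.89

2012-01-01 to 2012-07-23: 205 days, exemption $72,000 → ($826,000 − $72,000) × 1.85% × 205/366 = $7,812.9645
2012-07-24 to 2012-12-31: 161 days, exemption $109,000 → ($826,000 − $109,000) × 1.85% × 161/366 = $5,834.9303
Total = $13,647.8948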